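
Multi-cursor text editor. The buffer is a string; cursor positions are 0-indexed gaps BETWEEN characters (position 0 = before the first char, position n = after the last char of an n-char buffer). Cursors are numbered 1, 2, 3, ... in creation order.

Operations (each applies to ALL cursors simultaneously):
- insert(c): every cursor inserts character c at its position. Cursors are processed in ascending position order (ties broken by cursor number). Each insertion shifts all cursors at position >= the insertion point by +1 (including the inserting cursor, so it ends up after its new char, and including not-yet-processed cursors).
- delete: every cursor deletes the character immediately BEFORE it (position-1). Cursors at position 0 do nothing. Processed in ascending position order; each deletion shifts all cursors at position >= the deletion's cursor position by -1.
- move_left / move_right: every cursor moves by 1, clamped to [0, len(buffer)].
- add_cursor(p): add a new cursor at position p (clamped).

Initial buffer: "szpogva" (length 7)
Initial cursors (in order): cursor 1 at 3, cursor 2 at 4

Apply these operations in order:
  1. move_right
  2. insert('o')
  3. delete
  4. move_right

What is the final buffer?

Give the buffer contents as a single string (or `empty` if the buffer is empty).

Answer: szpogva

Derivation:
After op 1 (move_right): buffer="szpogva" (len 7), cursors c1@4 c2@5, authorship .......
After op 2 (insert('o')): buffer="szpoogova" (len 9), cursors c1@5 c2@7, authorship ....1.2..
After op 3 (delete): buffer="szpogva" (len 7), cursors c1@4 c2@5, authorship .......
After op 4 (move_right): buffer="szpogva" (len 7), cursors c1@5 c2@6, authorship .......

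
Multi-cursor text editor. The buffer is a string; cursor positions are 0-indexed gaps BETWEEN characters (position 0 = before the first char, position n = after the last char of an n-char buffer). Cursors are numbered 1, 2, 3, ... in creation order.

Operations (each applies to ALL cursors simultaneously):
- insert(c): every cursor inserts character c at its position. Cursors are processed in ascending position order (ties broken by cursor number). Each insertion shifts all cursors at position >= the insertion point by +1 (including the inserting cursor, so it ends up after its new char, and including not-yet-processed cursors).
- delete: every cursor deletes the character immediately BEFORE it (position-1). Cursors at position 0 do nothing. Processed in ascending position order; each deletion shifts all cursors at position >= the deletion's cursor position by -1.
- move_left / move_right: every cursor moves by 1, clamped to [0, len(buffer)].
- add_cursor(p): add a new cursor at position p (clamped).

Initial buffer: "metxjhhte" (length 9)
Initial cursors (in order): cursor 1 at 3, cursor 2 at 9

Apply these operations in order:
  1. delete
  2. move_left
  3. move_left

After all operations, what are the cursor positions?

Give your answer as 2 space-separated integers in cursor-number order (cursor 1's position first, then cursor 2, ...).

Answer: 0 5

Derivation:
After op 1 (delete): buffer="mexjhht" (len 7), cursors c1@2 c2@7, authorship .......
After op 2 (move_left): buffer="mexjhht" (len 7), cursors c1@1 c2@6, authorship .......
After op 3 (move_left): buffer="mexjhht" (len 7), cursors c1@0 c2@5, authorship .......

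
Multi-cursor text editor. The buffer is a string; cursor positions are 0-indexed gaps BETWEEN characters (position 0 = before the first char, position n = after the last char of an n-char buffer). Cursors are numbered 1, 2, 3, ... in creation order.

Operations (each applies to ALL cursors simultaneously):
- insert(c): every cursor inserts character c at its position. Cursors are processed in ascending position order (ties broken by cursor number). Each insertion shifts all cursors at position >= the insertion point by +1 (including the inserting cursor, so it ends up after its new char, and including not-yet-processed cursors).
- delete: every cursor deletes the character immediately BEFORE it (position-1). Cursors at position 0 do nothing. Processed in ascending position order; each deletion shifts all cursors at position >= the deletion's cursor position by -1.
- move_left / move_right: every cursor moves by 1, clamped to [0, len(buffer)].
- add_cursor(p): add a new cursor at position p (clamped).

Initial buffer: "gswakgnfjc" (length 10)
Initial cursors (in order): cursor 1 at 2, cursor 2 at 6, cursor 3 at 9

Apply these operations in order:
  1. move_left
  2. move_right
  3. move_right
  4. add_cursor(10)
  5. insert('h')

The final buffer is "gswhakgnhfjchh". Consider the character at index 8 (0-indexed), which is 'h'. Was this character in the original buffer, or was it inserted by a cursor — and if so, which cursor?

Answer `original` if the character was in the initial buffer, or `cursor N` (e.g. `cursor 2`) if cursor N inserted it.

Answer: cursor 2

Derivation:
After op 1 (move_left): buffer="gswakgnfjc" (len 10), cursors c1@1 c2@5 c3@8, authorship ..........
After op 2 (move_right): buffer="gswakgnfjc" (len 10), cursors c1@2 c2@6 c3@9, authorship ..........
After op 3 (move_right): buffer="gswakgnfjc" (len 10), cursors c1@3 c2@7 c3@10, authorship ..........
After op 4 (add_cursor(10)): buffer="gswakgnfjc" (len 10), cursors c1@3 c2@7 c3@10 c4@10, authorship ..........
After op 5 (insert('h')): buffer="gswhakgnhfjchh" (len 14), cursors c1@4 c2@9 c3@14 c4@14, authorship ...1....2...34
Authorship (.=original, N=cursor N): . . . 1 . . . . 2 . . . 3 4
Index 8: author = 2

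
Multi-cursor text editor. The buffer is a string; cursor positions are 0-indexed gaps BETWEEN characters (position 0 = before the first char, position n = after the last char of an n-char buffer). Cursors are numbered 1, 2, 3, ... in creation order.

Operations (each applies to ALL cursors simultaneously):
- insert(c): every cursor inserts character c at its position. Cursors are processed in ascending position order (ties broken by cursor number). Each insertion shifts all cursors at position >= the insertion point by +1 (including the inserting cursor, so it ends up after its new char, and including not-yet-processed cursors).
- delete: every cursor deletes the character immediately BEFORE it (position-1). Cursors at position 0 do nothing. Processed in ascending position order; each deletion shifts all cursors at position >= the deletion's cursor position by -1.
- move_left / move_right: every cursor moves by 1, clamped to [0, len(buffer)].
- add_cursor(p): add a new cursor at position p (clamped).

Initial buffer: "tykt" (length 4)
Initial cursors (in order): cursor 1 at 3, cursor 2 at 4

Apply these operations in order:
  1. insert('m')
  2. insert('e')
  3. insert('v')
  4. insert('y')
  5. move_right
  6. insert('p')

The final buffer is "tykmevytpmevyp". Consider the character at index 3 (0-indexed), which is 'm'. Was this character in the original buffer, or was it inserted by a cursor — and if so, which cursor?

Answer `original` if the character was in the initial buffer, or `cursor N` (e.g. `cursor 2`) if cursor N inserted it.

Answer: cursor 1

Derivation:
After op 1 (insert('m')): buffer="tykmtm" (len 6), cursors c1@4 c2@6, authorship ...1.2
After op 2 (insert('e')): buffer="tykmetme" (len 8), cursors c1@5 c2@8, authorship ...11.22
After op 3 (insert('v')): buffer="tykmevtmev" (len 10), cursors c1@6 c2@10, authorship ...111.222
After op 4 (insert('y')): buffer="tykmevytmevy" (len 12), cursors c1@7 c2@12, authorship ...1111.2222
After op 5 (move_right): buffer="tykmevytmevy" (len 12), cursors c1@8 c2@12, authorship ...1111.2222
After op 6 (insert('p')): buffer="tykmevytpmevyp" (len 14), cursors c1@9 c2@14, authorship ...1111.122222
Authorship (.=original, N=cursor N): . . . 1 1 1 1 . 1 2 2 2 2 2
Index 3: author = 1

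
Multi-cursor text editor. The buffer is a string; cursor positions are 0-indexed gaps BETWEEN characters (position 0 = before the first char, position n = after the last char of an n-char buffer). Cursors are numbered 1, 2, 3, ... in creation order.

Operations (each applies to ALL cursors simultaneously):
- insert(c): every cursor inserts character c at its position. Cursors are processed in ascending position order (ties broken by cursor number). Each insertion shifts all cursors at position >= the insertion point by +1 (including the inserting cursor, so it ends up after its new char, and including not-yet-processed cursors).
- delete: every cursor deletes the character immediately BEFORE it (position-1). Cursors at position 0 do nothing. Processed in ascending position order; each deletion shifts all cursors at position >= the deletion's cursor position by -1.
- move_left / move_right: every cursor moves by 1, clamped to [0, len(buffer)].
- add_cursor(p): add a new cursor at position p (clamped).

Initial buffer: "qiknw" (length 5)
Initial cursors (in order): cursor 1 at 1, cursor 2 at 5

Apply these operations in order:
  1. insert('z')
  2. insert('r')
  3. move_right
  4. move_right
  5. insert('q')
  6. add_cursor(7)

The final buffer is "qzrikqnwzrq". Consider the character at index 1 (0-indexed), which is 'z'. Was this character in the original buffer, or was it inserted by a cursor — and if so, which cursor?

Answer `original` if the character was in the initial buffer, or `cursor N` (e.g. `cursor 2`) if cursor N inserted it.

Answer: cursor 1

Derivation:
After op 1 (insert('z')): buffer="qziknwz" (len 7), cursors c1@2 c2@7, authorship .1....2
After op 2 (insert('r')): buffer="qzriknwzr" (len 9), cursors c1@3 c2@9, authorship .11....22
After op 3 (move_right): buffer="qzriknwzr" (len 9), cursors c1@4 c2@9, authorship .11....22
After op 4 (move_right): buffer="qzriknwzr" (len 9), cursors c1@5 c2@9, authorship .11....22
After op 5 (insert('q')): buffer="qzrikqnwzrq" (len 11), cursors c1@6 c2@11, authorship .11..1..222
After op 6 (add_cursor(7)): buffer="qzrikqnwzrq" (len 11), cursors c1@6 c3@7 c2@11, authorship .11..1..222
Authorship (.=original, N=cursor N): . 1 1 . . 1 . . 2 2 2
Index 1: author = 1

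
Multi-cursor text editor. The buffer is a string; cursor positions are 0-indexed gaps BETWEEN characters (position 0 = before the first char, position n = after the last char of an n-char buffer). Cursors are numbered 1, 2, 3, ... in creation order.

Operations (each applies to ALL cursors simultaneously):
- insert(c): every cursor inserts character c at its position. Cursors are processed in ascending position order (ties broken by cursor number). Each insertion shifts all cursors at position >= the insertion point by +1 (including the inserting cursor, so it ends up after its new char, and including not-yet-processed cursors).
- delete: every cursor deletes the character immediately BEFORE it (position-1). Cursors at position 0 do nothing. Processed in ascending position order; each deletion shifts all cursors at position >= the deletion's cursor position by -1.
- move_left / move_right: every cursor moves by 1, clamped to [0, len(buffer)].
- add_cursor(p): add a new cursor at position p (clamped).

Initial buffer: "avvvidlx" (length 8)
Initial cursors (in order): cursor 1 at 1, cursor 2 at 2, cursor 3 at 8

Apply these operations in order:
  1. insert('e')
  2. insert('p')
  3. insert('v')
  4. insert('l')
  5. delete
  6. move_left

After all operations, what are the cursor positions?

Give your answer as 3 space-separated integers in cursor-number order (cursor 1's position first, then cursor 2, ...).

After op 1 (insert('e')): buffer="aevevvidlxe" (len 11), cursors c1@2 c2@4 c3@11, authorship .1.2......3
After op 2 (insert('p')): buffer="aepvepvvidlxep" (len 14), cursors c1@3 c2@6 c3@14, authorship .11.22......33
After op 3 (insert('v')): buffer="aepvvepvvvidlxepv" (len 17), cursors c1@4 c2@8 c3@17, authorship .111.222......333
After op 4 (insert('l')): buffer="aepvlvepvlvvidlxepvl" (len 20), cursors c1@5 c2@10 c3@20, authorship .1111.2222......3333
After op 5 (delete): buffer="aepvvepvvvidlxepv" (len 17), cursors c1@4 c2@8 c3@17, authorship .111.222......333
After op 6 (move_left): buffer="aepvvepvvvidlxepv" (len 17), cursors c1@3 c2@7 c3@16, authorship .111.222......333

Answer: 3 7 16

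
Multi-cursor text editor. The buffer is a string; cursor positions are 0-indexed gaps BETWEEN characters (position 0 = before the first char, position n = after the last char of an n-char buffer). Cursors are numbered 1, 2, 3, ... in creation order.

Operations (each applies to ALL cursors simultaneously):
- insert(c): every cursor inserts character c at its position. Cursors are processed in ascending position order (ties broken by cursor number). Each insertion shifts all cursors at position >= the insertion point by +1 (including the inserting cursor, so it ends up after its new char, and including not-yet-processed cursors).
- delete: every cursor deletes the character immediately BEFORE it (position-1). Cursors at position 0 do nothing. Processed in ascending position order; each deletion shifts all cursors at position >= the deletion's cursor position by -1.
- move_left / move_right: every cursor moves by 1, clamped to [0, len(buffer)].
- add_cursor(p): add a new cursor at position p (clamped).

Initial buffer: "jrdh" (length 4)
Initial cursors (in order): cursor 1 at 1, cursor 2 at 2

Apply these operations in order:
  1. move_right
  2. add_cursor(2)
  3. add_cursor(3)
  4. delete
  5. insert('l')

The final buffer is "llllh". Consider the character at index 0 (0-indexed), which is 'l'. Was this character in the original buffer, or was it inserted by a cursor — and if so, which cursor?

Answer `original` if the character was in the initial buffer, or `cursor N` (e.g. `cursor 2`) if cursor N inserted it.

After op 1 (move_right): buffer="jrdh" (len 4), cursors c1@2 c2@3, authorship ....
After op 2 (add_cursor(2)): buffer="jrdh" (len 4), cursors c1@2 c3@2 c2@3, authorship ....
After op 3 (add_cursor(3)): buffer="jrdh" (len 4), cursors c1@2 c3@2 c2@3 c4@3, authorship ....
After op 4 (delete): buffer="h" (len 1), cursors c1@0 c2@0 c3@0 c4@0, authorship .
After op 5 (insert('l')): buffer="llllh" (len 5), cursors c1@4 c2@4 c3@4 c4@4, authorship 1234.
Authorship (.=original, N=cursor N): 1 2 3 4 .
Index 0: author = 1

Answer: cursor 1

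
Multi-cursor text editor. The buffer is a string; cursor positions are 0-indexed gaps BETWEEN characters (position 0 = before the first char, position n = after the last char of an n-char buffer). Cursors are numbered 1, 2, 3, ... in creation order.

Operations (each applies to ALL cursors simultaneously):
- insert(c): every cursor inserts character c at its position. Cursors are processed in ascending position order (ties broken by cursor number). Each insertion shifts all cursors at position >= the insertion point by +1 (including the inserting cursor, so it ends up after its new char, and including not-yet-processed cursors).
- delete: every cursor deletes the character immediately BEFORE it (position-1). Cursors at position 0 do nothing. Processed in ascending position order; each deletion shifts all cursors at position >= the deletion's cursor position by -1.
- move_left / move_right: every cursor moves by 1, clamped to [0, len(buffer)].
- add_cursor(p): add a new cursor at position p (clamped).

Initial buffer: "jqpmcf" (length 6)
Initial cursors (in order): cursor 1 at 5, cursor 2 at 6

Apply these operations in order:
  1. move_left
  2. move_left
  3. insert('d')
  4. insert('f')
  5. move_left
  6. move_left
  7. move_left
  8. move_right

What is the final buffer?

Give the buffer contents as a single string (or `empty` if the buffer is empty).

After op 1 (move_left): buffer="jqpmcf" (len 6), cursors c1@4 c2@5, authorship ......
After op 2 (move_left): buffer="jqpmcf" (len 6), cursors c1@3 c2@4, authorship ......
After op 3 (insert('d')): buffer="jqpdmdcf" (len 8), cursors c1@4 c2@6, authorship ...1.2..
After op 4 (insert('f')): buffer="jqpdfmdfcf" (len 10), cursors c1@5 c2@8, authorship ...11.22..
After op 5 (move_left): buffer="jqpdfmdfcf" (len 10), cursors c1@4 c2@7, authorship ...11.22..
After op 6 (move_left): buffer="jqpdfmdfcf" (len 10), cursors c1@3 c2@6, authorship ...11.22..
After op 7 (move_left): buffer="jqpdfmdfcf" (len 10), cursors c1@2 c2@5, authorship ...11.22..
After op 8 (move_right): buffer="jqpdfmdfcf" (len 10), cursors c1@3 c2@6, authorship ...11.22..

Answer: jqpdfmdfcf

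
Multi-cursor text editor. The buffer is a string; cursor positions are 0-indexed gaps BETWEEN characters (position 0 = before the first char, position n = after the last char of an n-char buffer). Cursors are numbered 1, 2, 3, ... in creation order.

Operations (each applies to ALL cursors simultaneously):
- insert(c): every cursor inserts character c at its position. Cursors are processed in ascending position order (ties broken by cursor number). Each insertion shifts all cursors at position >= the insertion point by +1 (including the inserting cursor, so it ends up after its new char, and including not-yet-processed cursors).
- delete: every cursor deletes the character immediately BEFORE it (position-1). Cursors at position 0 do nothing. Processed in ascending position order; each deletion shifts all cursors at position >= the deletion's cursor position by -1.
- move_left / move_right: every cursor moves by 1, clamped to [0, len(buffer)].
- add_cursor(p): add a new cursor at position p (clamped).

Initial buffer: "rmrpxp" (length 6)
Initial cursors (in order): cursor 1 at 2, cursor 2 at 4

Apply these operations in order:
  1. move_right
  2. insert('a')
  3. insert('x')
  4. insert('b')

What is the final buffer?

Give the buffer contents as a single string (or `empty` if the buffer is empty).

After op 1 (move_right): buffer="rmrpxp" (len 6), cursors c1@3 c2@5, authorship ......
After op 2 (insert('a')): buffer="rmrapxap" (len 8), cursors c1@4 c2@7, authorship ...1..2.
After op 3 (insert('x')): buffer="rmraxpxaxp" (len 10), cursors c1@5 c2@9, authorship ...11..22.
After op 4 (insert('b')): buffer="rmraxbpxaxbp" (len 12), cursors c1@6 c2@11, authorship ...111..222.

Answer: rmraxbpxaxbp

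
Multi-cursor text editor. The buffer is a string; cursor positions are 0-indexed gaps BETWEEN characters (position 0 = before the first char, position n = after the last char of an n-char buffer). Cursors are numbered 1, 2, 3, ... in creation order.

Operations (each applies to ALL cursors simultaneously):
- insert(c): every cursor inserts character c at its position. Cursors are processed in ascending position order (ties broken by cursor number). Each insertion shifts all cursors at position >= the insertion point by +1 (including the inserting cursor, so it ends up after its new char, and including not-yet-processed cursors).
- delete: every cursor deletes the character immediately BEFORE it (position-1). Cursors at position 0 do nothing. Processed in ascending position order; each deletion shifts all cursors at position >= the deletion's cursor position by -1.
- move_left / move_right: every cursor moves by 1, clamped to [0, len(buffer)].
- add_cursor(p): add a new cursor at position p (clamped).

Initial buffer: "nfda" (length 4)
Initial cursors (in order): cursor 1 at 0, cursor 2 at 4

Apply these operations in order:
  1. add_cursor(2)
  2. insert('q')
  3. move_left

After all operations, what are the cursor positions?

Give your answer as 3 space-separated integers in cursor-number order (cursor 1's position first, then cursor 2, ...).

After op 1 (add_cursor(2)): buffer="nfda" (len 4), cursors c1@0 c3@2 c2@4, authorship ....
After op 2 (insert('q')): buffer="qnfqdaq" (len 7), cursors c1@1 c3@4 c2@7, authorship 1..3..2
After op 3 (move_left): buffer="qnfqdaq" (len 7), cursors c1@0 c3@3 c2@6, authorship 1..3..2

Answer: 0 6 3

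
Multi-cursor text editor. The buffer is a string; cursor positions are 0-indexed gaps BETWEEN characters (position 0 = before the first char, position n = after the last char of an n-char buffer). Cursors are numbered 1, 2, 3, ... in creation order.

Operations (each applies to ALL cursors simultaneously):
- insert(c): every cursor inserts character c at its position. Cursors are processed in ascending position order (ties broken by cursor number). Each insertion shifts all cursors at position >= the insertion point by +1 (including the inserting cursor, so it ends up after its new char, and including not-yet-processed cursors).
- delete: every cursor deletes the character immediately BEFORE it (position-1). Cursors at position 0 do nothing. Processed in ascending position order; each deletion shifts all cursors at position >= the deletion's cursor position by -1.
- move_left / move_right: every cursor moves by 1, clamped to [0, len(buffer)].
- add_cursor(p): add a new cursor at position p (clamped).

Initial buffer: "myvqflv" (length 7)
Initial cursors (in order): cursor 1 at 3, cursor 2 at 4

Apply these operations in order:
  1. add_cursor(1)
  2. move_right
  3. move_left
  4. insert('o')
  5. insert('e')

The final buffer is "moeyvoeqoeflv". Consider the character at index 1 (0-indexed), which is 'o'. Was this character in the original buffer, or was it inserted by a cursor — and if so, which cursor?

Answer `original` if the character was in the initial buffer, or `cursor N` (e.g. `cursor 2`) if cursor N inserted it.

After op 1 (add_cursor(1)): buffer="myvqflv" (len 7), cursors c3@1 c1@3 c2@4, authorship .......
After op 2 (move_right): buffer="myvqflv" (len 7), cursors c3@2 c1@4 c2@5, authorship .......
After op 3 (move_left): buffer="myvqflv" (len 7), cursors c3@1 c1@3 c2@4, authorship .......
After op 4 (insert('o')): buffer="moyvoqoflv" (len 10), cursors c3@2 c1@5 c2@7, authorship .3..1.2...
After op 5 (insert('e')): buffer="moeyvoeqoeflv" (len 13), cursors c3@3 c1@7 c2@10, authorship .33..11.22...
Authorship (.=original, N=cursor N): . 3 3 . . 1 1 . 2 2 . . .
Index 1: author = 3

Answer: cursor 3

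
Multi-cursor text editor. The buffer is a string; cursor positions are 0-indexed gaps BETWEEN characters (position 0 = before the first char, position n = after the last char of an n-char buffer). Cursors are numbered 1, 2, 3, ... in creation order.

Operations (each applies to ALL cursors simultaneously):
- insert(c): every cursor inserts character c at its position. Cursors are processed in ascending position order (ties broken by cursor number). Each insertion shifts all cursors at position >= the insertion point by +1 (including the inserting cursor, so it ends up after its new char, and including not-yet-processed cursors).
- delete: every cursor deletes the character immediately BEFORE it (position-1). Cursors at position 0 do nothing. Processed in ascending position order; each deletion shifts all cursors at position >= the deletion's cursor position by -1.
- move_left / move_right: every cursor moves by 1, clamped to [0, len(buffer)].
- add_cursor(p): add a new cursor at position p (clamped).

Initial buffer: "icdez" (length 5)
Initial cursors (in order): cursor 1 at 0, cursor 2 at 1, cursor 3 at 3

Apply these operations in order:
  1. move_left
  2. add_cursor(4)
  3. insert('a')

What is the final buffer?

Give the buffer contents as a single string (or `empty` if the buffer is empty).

Answer: aaicadeaz

Derivation:
After op 1 (move_left): buffer="icdez" (len 5), cursors c1@0 c2@0 c3@2, authorship .....
After op 2 (add_cursor(4)): buffer="icdez" (len 5), cursors c1@0 c2@0 c3@2 c4@4, authorship .....
After op 3 (insert('a')): buffer="aaicadeaz" (len 9), cursors c1@2 c2@2 c3@5 c4@8, authorship 12..3..4.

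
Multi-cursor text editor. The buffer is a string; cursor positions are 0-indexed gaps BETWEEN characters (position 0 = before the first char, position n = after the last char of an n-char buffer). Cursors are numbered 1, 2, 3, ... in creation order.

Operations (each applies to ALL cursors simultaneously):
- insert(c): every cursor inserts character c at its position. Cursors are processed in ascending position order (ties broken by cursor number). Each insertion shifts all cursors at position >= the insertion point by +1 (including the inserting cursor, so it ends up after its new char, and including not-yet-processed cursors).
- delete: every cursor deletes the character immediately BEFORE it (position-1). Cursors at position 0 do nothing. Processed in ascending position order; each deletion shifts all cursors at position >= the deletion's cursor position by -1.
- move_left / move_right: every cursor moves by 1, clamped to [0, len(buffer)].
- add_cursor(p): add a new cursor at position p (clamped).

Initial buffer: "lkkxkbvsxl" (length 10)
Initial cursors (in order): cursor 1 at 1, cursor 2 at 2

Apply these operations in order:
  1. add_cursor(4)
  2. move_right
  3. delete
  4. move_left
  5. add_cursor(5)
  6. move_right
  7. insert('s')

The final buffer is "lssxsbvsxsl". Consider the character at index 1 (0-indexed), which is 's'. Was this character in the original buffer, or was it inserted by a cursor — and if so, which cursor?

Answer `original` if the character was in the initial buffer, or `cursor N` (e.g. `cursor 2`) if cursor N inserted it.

After op 1 (add_cursor(4)): buffer="lkkxkbvsxl" (len 10), cursors c1@1 c2@2 c3@4, authorship ..........
After op 2 (move_right): buffer="lkkxkbvsxl" (len 10), cursors c1@2 c2@3 c3@5, authorship ..........
After op 3 (delete): buffer="lxbvsxl" (len 7), cursors c1@1 c2@1 c3@2, authorship .......
After op 4 (move_left): buffer="lxbvsxl" (len 7), cursors c1@0 c2@0 c3@1, authorship .......
After op 5 (add_cursor(5)): buffer="lxbvsxl" (len 7), cursors c1@0 c2@0 c3@1 c4@5, authorship .......
After op 6 (move_right): buffer="lxbvsxl" (len 7), cursors c1@1 c2@1 c3@2 c4@6, authorship .......
After op 7 (insert('s')): buffer="lssxsbvsxsl" (len 11), cursors c1@3 c2@3 c3@5 c4@10, authorship .12.3....4.
Authorship (.=original, N=cursor N): . 1 2 . 3 . . . . 4 .
Index 1: author = 1

Answer: cursor 1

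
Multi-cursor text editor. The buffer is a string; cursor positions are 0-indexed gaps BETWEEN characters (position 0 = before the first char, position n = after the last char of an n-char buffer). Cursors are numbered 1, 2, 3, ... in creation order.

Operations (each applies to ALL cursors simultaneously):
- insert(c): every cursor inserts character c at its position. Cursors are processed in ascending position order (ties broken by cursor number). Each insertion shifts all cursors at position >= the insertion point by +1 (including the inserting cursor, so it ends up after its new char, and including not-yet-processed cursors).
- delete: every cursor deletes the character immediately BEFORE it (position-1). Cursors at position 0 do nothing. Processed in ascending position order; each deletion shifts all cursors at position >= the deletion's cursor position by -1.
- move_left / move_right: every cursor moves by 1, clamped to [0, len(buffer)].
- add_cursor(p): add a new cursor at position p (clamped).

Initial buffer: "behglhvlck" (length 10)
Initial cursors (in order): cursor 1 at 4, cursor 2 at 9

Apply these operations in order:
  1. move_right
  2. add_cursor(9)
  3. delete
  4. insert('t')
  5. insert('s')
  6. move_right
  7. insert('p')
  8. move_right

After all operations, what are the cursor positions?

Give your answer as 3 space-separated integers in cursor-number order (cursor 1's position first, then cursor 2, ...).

After op 1 (move_right): buffer="behglhvlck" (len 10), cursors c1@5 c2@10, authorship ..........
After op 2 (add_cursor(9)): buffer="behglhvlck" (len 10), cursors c1@5 c3@9 c2@10, authorship ..........
After op 3 (delete): buffer="behghvl" (len 7), cursors c1@4 c2@7 c3@7, authorship .......
After op 4 (insert('t')): buffer="behgthvltt" (len 10), cursors c1@5 c2@10 c3@10, authorship ....1...23
After op 5 (insert('s')): buffer="behgtshvlttss" (len 13), cursors c1@6 c2@13 c3@13, authorship ....11...2323
After op 6 (move_right): buffer="behgtshvlttss" (len 13), cursors c1@7 c2@13 c3@13, authorship ....11...2323
After op 7 (insert('p')): buffer="behgtshpvlttsspp" (len 16), cursors c1@8 c2@16 c3@16, authorship ....11.1..232323
After op 8 (move_right): buffer="behgtshpvlttsspp" (len 16), cursors c1@9 c2@16 c3@16, authorship ....11.1..232323

Answer: 9 16 16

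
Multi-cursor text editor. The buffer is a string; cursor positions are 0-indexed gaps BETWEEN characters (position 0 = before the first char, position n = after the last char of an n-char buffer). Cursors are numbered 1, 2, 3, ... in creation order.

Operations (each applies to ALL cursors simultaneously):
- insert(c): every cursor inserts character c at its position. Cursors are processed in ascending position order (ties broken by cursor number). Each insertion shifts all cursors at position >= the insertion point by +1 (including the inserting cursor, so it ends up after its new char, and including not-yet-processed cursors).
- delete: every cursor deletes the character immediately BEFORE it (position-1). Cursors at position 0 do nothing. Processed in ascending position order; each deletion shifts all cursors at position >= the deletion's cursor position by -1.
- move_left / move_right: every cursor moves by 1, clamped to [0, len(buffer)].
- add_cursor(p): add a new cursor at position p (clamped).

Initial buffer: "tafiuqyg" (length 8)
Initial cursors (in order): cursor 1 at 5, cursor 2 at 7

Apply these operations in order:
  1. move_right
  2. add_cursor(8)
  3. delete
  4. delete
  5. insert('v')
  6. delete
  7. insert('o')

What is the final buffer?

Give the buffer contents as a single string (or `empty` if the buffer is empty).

After op 1 (move_right): buffer="tafiuqyg" (len 8), cursors c1@6 c2@8, authorship ........
After op 2 (add_cursor(8)): buffer="tafiuqyg" (len 8), cursors c1@6 c2@8 c3@8, authorship ........
After op 3 (delete): buffer="tafiu" (len 5), cursors c1@5 c2@5 c3@5, authorship .....
After op 4 (delete): buffer="ta" (len 2), cursors c1@2 c2@2 c3@2, authorship ..
After op 5 (insert('v')): buffer="tavvv" (len 5), cursors c1@5 c2@5 c3@5, authorship ..123
After op 6 (delete): buffer="ta" (len 2), cursors c1@2 c2@2 c3@2, authorship ..
After op 7 (insert('o')): buffer="taooo" (len 5), cursors c1@5 c2@5 c3@5, authorship ..123

Answer: taooo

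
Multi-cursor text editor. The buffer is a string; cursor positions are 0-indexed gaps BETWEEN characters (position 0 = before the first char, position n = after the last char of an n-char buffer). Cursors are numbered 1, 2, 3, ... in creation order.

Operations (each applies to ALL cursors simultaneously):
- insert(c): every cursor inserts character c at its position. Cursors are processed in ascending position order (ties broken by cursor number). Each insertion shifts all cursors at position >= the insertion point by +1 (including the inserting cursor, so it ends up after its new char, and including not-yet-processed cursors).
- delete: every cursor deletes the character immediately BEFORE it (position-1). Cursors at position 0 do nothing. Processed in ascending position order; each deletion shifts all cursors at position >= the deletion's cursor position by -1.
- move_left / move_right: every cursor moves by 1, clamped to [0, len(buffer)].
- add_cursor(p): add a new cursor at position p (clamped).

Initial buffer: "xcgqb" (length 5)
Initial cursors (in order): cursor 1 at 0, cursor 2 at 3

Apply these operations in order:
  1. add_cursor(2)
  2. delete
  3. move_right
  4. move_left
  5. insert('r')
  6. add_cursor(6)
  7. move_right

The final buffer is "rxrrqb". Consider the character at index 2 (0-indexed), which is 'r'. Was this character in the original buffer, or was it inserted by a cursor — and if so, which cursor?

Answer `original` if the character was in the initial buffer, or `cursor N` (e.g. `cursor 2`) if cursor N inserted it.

Answer: cursor 2

Derivation:
After op 1 (add_cursor(2)): buffer="xcgqb" (len 5), cursors c1@0 c3@2 c2@3, authorship .....
After op 2 (delete): buffer="xqb" (len 3), cursors c1@0 c2@1 c3@1, authorship ...
After op 3 (move_right): buffer="xqb" (len 3), cursors c1@1 c2@2 c3@2, authorship ...
After op 4 (move_left): buffer="xqb" (len 3), cursors c1@0 c2@1 c3@1, authorship ...
After op 5 (insert('r')): buffer="rxrrqb" (len 6), cursors c1@1 c2@4 c3@4, authorship 1.23..
After op 6 (add_cursor(6)): buffer="rxrrqb" (len 6), cursors c1@1 c2@4 c3@4 c4@6, authorship 1.23..
After op 7 (move_right): buffer="rxrrqb" (len 6), cursors c1@2 c2@5 c3@5 c4@6, authorship 1.23..
Authorship (.=original, N=cursor N): 1 . 2 3 . .
Index 2: author = 2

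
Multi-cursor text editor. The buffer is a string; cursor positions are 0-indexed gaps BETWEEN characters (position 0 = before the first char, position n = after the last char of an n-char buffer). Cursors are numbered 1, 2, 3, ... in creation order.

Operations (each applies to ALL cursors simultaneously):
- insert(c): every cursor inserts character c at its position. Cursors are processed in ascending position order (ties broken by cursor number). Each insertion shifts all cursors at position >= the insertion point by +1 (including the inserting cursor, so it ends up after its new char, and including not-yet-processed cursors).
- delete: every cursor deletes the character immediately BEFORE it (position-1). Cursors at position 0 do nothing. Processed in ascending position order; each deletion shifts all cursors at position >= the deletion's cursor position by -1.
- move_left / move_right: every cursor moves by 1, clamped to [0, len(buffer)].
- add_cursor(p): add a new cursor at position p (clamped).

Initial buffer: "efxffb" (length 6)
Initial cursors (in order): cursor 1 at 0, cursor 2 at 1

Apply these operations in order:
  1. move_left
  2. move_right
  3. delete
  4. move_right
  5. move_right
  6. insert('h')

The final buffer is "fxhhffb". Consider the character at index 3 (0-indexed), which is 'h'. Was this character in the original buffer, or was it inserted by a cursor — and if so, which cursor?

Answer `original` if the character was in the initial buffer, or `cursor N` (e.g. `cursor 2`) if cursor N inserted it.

After op 1 (move_left): buffer="efxffb" (len 6), cursors c1@0 c2@0, authorship ......
After op 2 (move_right): buffer="efxffb" (len 6), cursors c1@1 c2@1, authorship ......
After op 3 (delete): buffer="fxffb" (len 5), cursors c1@0 c2@0, authorship .....
After op 4 (move_right): buffer="fxffb" (len 5), cursors c1@1 c2@1, authorship .....
After op 5 (move_right): buffer="fxffb" (len 5), cursors c1@2 c2@2, authorship .....
After op 6 (insert('h')): buffer="fxhhffb" (len 7), cursors c1@4 c2@4, authorship ..12...
Authorship (.=original, N=cursor N): . . 1 2 . . .
Index 3: author = 2

Answer: cursor 2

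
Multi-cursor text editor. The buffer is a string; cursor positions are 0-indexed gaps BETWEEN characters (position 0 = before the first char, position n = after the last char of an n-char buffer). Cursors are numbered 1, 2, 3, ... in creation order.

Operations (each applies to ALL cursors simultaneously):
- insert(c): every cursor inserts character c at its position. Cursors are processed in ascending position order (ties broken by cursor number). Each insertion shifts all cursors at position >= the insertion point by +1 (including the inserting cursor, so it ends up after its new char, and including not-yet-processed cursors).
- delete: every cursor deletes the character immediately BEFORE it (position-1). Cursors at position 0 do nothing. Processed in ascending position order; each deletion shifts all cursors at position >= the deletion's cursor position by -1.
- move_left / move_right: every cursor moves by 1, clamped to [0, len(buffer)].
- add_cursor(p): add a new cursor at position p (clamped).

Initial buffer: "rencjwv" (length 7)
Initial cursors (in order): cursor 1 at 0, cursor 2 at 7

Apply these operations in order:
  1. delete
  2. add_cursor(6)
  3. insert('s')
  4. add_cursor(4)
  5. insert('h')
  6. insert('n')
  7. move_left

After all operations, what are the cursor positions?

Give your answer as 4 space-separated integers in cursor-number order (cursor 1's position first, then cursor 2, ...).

After op 1 (delete): buffer="rencjw" (len 6), cursors c1@0 c2@6, authorship ......
After op 2 (add_cursor(6)): buffer="rencjw" (len 6), cursors c1@0 c2@6 c3@6, authorship ......
After op 3 (insert('s')): buffer="srencjwss" (len 9), cursors c1@1 c2@9 c3@9, authorship 1......23
After op 4 (add_cursor(4)): buffer="srencjwss" (len 9), cursors c1@1 c4@4 c2@9 c3@9, authorship 1......23
After op 5 (insert('h')): buffer="shrenhcjwsshh" (len 13), cursors c1@2 c4@6 c2@13 c3@13, authorship 11...4...2323
After op 6 (insert('n')): buffer="shnrenhncjwsshhnn" (len 17), cursors c1@3 c4@8 c2@17 c3@17, authorship 111...44...232323
After op 7 (move_left): buffer="shnrenhncjwsshhnn" (len 17), cursors c1@2 c4@7 c2@16 c3@16, authorship 111...44...232323

Answer: 2 16 16 7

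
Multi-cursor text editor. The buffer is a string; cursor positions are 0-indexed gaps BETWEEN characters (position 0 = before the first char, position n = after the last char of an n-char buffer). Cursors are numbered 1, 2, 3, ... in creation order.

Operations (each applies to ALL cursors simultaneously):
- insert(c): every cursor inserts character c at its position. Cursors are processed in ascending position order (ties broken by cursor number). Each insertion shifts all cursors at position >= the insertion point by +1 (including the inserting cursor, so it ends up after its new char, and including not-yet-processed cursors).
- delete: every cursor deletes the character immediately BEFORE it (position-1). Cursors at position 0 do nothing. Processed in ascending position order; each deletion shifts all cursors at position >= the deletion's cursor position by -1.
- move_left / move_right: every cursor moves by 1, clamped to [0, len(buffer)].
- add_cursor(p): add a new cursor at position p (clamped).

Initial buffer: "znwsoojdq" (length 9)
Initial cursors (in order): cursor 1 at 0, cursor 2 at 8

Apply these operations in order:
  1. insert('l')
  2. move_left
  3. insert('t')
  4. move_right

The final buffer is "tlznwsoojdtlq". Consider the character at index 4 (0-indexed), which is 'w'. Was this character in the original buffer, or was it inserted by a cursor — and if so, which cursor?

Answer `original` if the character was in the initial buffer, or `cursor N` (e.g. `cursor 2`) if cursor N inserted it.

Answer: original

Derivation:
After op 1 (insert('l')): buffer="lznwsoojdlq" (len 11), cursors c1@1 c2@10, authorship 1........2.
After op 2 (move_left): buffer="lznwsoojdlq" (len 11), cursors c1@0 c2@9, authorship 1........2.
After op 3 (insert('t')): buffer="tlznwsoojdtlq" (len 13), cursors c1@1 c2@11, authorship 11........22.
After op 4 (move_right): buffer="tlznwsoojdtlq" (len 13), cursors c1@2 c2@12, authorship 11........22.
Authorship (.=original, N=cursor N): 1 1 . . . . . . . . 2 2 .
Index 4: author = original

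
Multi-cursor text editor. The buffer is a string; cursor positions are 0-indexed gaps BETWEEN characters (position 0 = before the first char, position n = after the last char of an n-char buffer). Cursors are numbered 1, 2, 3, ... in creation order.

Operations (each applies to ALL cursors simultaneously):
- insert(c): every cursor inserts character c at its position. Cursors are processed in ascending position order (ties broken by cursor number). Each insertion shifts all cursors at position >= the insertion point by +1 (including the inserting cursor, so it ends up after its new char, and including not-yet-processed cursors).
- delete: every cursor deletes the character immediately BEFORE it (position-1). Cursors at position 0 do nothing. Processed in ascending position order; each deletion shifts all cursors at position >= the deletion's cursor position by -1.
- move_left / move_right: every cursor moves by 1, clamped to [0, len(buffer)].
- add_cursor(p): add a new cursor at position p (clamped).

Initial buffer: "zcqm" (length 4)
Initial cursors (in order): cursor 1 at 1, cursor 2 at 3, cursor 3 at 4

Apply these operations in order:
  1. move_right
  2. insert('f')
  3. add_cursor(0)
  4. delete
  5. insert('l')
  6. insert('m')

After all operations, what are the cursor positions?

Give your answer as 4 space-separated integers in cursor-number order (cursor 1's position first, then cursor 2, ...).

Answer: 6 12 12 2

Derivation:
After op 1 (move_right): buffer="zcqm" (len 4), cursors c1@2 c2@4 c3@4, authorship ....
After op 2 (insert('f')): buffer="zcfqmff" (len 7), cursors c1@3 c2@7 c3@7, authorship ..1..23
After op 3 (add_cursor(0)): buffer="zcfqmff" (len 7), cursors c4@0 c1@3 c2@7 c3@7, authorship ..1..23
After op 4 (delete): buffer="zcqm" (len 4), cursors c4@0 c1@2 c2@4 c3@4, authorship ....
After op 5 (insert('l')): buffer="lzclqmll" (len 8), cursors c4@1 c1@4 c2@8 c3@8, authorship 4..1..23
After op 6 (insert('m')): buffer="lmzclmqmllmm" (len 12), cursors c4@2 c1@6 c2@12 c3@12, authorship 44..11..2323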